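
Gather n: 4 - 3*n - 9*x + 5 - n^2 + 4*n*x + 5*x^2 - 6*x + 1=-n^2 + n*(4*x - 3) + 5*x^2 - 15*x + 10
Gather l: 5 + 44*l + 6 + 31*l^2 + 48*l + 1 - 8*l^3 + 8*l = -8*l^3 + 31*l^2 + 100*l + 12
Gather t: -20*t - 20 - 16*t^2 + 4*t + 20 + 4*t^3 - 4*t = 4*t^3 - 16*t^2 - 20*t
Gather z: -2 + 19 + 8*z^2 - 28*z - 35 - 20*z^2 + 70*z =-12*z^2 + 42*z - 18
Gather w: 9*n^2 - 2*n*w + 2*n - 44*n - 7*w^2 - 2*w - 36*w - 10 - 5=9*n^2 - 42*n - 7*w^2 + w*(-2*n - 38) - 15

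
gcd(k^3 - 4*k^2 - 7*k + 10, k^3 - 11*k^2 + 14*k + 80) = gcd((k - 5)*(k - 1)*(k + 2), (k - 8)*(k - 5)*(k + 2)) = k^2 - 3*k - 10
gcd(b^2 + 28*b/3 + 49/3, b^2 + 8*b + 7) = b + 7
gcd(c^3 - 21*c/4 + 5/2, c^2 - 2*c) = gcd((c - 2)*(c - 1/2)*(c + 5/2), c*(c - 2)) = c - 2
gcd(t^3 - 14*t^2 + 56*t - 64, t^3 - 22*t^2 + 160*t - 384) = t - 8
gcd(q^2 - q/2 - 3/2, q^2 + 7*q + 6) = q + 1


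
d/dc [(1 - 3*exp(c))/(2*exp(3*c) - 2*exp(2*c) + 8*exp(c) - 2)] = ((3*exp(c) - 1)*(3*exp(2*c) - 2*exp(c) + 4) - 3*exp(3*c) + 3*exp(2*c) - 12*exp(c) + 3)*exp(c)/(2*(exp(3*c) - exp(2*c) + 4*exp(c) - 1)^2)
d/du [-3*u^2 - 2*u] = -6*u - 2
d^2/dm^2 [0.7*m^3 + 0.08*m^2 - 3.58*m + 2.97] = 4.2*m + 0.16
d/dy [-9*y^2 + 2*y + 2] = 2 - 18*y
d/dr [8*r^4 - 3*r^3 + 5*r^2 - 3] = r*(32*r^2 - 9*r + 10)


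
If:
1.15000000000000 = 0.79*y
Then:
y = 1.46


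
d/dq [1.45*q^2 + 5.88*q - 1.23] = 2.9*q + 5.88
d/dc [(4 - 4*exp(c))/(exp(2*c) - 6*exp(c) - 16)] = 4*(-2*(1 - exp(c))*(exp(c) - 3) - exp(2*c) + 6*exp(c) + 16)*exp(c)/(-exp(2*c) + 6*exp(c) + 16)^2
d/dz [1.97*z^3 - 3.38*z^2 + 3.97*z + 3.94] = 5.91*z^2 - 6.76*z + 3.97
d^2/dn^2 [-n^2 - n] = -2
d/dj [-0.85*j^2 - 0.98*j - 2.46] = -1.7*j - 0.98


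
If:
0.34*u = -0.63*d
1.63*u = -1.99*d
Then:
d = 0.00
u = 0.00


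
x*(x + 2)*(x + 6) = x^3 + 8*x^2 + 12*x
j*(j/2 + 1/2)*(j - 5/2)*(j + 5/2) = j^4/2 + j^3/2 - 25*j^2/8 - 25*j/8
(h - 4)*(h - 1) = h^2 - 5*h + 4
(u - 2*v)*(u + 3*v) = u^2 + u*v - 6*v^2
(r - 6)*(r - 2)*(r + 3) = r^3 - 5*r^2 - 12*r + 36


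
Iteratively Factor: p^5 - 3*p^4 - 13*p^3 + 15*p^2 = (p)*(p^4 - 3*p^3 - 13*p^2 + 15*p) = p*(p + 3)*(p^3 - 6*p^2 + 5*p) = p^2*(p + 3)*(p^2 - 6*p + 5) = p^2*(p - 5)*(p + 3)*(p - 1)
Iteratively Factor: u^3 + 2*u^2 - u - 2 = (u + 2)*(u^2 - 1) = (u - 1)*(u + 2)*(u + 1)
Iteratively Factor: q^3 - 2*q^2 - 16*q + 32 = (q - 4)*(q^2 + 2*q - 8) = (q - 4)*(q + 4)*(q - 2)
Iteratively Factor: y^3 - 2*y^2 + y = (y - 1)*(y^2 - y) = y*(y - 1)*(y - 1)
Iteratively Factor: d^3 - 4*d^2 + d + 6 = (d - 2)*(d^2 - 2*d - 3) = (d - 2)*(d + 1)*(d - 3)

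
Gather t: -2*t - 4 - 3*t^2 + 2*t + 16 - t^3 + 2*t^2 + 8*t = -t^3 - t^2 + 8*t + 12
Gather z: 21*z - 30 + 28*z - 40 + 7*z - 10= 56*z - 80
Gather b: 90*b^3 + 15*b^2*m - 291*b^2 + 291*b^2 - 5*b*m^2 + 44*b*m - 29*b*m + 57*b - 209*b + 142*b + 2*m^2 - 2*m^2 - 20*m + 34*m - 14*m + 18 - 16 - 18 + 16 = 90*b^3 + 15*b^2*m + b*(-5*m^2 + 15*m - 10)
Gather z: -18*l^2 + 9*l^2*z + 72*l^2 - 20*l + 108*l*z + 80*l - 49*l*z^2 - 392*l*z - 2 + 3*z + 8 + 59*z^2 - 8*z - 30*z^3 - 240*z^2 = 54*l^2 + 60*l - 30*z^3 + z^2*(-49*l - 181) + z*(9*l^2 - 284*l - 5) + 6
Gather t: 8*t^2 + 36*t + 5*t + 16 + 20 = 8*t^2 + 41*t + 36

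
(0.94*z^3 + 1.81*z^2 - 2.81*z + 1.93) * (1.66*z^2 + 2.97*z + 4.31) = 1.5604*z^5 + 5.7964*z^4 + 4.7625*z^3 + 2.6592*z^2 - 6.379*z + 8.3183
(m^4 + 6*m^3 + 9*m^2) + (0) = m^4 + 6*m^3 + 9*m^2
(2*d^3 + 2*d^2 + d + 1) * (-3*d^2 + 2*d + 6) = -6*d^5 - 2*d^4 + 13*d^3 + 11*d^2 + 8*d + 6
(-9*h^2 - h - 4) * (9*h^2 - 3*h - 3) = -81*h^4 + 18*h^3 - 6*h^2 + 15*h + 12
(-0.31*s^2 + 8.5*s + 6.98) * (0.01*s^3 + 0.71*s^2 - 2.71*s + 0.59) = -0.0031*s^5 - 0.1351*s^4 + 6.9449*s^3 - 18.2621*s^2 - 13.9008*s + 4.1182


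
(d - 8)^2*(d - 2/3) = d^3 - 50*d^2/3 + 224*d/3 - 128/3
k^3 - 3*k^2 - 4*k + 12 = (k - 3)*(k - 2)*(k + 2)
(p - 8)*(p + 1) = p^2 - 7*p - 8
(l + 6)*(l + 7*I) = l^2 + 6*l + 7*I*l + 42*I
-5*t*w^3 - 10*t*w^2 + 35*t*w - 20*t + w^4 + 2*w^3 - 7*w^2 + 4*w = (-5*t + w)*(w - 1)^2*(w + 4)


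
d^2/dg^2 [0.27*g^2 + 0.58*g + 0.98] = 0.540000000000000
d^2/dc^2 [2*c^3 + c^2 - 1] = 12*c + 2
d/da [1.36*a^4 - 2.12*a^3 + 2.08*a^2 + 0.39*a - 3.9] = 5.44*a^3 - 6.36*a^2 + 4.16*a + 0.39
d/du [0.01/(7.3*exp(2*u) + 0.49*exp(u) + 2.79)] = (-0.146*exp(u) - 0.0049)*exp(u)/(7.3*exp(2*u) + 0.49*exp(u) + 2.79)^2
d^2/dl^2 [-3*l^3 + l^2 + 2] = 2 - 18*l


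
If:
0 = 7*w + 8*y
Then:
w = -8*y/7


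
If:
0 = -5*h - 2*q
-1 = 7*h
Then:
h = -1/7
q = 5/14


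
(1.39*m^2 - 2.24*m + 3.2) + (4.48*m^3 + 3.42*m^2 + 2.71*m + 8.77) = 4.48*m^3 + 4.81*m^2 + 0.47*m + 11.97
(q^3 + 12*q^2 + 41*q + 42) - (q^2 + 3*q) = q^3 + 11*q^2 + 38*q + 42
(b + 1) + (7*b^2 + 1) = 7*b^2 + b + 2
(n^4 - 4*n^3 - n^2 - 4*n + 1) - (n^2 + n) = n^4 - 4*n^3 - 2*n^2 - 5*n + 1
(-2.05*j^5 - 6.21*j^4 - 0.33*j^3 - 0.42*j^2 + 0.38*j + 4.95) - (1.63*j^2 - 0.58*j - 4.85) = -2.05*j^5 - 6.21*j^4 - 0.33*j^3 - 2.05*j^2 + 0.96*j + 9.8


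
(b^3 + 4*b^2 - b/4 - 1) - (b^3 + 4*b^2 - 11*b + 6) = 43*b/4 - 7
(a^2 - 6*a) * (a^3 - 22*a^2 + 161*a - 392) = a^5 - 28*a^4 + 293*a^3 - 1358*a^2 + 2352*a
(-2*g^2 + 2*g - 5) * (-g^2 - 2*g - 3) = 2*g^4 + 2*g^3 + 7*g^2 + 4*g + 15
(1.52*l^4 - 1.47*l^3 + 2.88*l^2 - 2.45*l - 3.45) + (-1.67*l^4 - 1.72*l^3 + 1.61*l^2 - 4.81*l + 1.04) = -0.15*l^4 - 3.19*l^3 + 4.49*l^2 - 7.26*l - 2.41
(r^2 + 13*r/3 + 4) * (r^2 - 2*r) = r^4 + 7*r^3/3 - 14*r^2/3 - 8*r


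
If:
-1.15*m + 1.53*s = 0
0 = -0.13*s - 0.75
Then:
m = -7.68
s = -5.77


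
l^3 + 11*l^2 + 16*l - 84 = (l - 2)*(l + 6)*(l + 7)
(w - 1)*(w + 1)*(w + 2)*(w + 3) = w^4 + 5*w^3 + 5*w^2 - 5*w - 6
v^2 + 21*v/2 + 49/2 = (v + 7/2)*(v + 7)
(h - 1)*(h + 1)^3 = h^4 + 2*h^3 - 2*h - 1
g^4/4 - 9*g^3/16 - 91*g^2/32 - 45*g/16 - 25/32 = (g/2 + 1/4)*(g/2 + 1/2)*(g - 5)*(g + 5/4)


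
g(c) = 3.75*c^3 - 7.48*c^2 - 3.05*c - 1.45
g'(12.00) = 1437.43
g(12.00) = 5364.83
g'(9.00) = 773.56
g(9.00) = 2098.97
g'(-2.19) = 83.67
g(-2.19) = -70.03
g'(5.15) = 218.28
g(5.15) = 296.67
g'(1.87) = 8.31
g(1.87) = -8.79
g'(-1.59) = 49.18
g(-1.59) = -30.58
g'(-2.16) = 81.75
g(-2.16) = -67.55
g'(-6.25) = 529.90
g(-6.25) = -1190.10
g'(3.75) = 99.05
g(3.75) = 79.68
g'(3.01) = 53.85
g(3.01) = 23.87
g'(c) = 11.25*c^2 - 14.96*c - 3.05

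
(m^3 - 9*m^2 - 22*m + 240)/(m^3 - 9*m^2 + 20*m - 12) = (m^2 - 3*m - 40)/(m^2 - 3*m + 2)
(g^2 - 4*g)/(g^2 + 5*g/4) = 4*(g - 4)/(4*g + 5)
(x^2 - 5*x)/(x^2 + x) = (x - 5)/(x + 1)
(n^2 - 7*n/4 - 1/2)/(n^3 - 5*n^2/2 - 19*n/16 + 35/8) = 4*(4*n + 1)/(16*n^2 - 8*n - 35)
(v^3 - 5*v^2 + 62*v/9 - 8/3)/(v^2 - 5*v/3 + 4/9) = (3*v^2 - 11*v + 6)/(3*v - 1)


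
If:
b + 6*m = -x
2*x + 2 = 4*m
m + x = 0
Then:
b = -5/3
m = 1/3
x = -1/3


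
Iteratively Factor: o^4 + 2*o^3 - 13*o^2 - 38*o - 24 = (o + 2)*(o^3 - 13*o - 12) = (o + 1)*(o + 2)*(o^2 - o - 12) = (o - 4)*(o + 1)*(o + 2)*(o + 3)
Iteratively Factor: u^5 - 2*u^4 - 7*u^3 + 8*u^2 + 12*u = (u - 3)*(u^4 + u^3 - 4*u^2 - 4*u) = (u - 3)*(u - 2)*(u^3 + 3*u^2 + 2*u) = u*(u - 3)*(u - 2)*(u^2 + 3*u + 2) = u*(u - 3)*(u - 2)*(u + 2)*(u + 1)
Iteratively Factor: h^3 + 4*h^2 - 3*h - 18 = (h + 3)*(h^2 + h - 6) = (h - 2)*(h + 3)*(h + 3)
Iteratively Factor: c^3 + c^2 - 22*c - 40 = (c + 2)*(c^2 - c - 20) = (c + 2)*(c + 4)*(c - 5)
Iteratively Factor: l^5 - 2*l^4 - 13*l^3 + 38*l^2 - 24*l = (l - 1)*(l^4 - l^3 - 14*l^2 + 24*l) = l*(l - 1)*(l^3 - l^2 - 14*l + 24) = l*(l - 1)*(l + 4)*(l^2 - 5*l + 6) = l*(l - 2)*(l - 1)*(l + 4)*(l - 3)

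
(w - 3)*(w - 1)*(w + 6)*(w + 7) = w^4 + 9*w^3 - 7*w^2 - 129*w + 126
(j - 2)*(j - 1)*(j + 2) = j^3 - j^2 - 4*j + 4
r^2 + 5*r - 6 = (r - 1)*(r + 6)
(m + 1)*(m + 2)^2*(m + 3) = m^4 + 8*m^3 + 23*m^2 + 28*m + 12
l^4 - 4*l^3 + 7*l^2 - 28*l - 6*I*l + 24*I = (l - 4)*(l - 2*I)*(l - I)*(l + 3*I)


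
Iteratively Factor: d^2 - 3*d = (d - 3)*(d)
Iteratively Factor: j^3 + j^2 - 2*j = (j - 1)*(j^2 + 2*j) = j*(j - 1)*(j + 2)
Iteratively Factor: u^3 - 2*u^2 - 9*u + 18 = (u - 2)*(u^2 - 9) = (u - 3)*(u - 2)*(u + 3)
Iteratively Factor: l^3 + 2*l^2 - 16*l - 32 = (l + 2)*(l^2 - 16) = (l - 4)*(l + 2)*(l + 4)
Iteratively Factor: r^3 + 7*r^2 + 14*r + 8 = (r + 1)*(r^2 + 6*r + 8) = (r + 1)*(r + 4)*(r + 2)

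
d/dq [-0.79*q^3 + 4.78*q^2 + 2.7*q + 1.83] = -2.37*q^2 + 9.56*q + 2.7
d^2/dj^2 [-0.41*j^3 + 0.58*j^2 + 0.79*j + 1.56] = 1.16 - 2.46*j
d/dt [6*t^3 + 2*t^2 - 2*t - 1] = 18*t^2 + 4*t - 2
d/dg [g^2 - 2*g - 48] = 2*g - 2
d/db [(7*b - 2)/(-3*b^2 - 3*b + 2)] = (21*b^2 - 12*b + 8)/(9*b^4 + 18*b^3 - 3*b^2 - 12*b + 4)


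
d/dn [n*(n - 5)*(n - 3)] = 3*n^2 - 16*n + 15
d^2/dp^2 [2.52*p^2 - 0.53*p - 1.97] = 5.04000000000000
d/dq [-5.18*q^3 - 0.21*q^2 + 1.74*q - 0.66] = -15.54*q^2 - 0.42*q + 1.74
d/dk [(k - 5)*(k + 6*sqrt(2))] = 2*k - 5 + 6*sqrt(2)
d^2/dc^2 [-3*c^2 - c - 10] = -6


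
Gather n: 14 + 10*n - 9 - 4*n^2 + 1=-4*n^2 + 10*n + 6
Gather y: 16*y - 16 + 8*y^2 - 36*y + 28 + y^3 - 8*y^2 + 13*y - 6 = y^3 - 7*y + 6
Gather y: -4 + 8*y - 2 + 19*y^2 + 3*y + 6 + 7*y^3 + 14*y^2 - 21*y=7*y^3 + 33*y^2 - 10*y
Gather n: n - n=0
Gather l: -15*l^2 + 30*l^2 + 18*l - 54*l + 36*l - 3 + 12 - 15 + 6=15*l^2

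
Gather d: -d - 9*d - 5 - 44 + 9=-10*d - 40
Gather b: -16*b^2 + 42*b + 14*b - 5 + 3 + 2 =-16*b^2 + 56*b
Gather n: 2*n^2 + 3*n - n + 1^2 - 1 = 2*n^2 + 2*n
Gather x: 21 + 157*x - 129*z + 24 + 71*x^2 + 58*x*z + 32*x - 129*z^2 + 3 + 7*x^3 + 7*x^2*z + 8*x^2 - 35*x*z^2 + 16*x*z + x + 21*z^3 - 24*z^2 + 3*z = 7*x^3 + x^2*(7*z + 79) + x*(-35*z^2 + 74*z + 190) + 21*z^3 - 153*z^2 - 126*z + 48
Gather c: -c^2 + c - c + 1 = 1 - c^2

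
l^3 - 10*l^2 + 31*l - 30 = (l - 5)*(l - 3)*(l - 2)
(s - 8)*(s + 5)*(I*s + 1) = I*s^3 + s^2 - 3*I*s^2 - 3*s - 40*I*s - 40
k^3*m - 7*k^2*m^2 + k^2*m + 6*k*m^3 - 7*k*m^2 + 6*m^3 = (k - 6*m)*(k - m)*(k*m + m)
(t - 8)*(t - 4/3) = t^2 - 28*t/3 + 32/3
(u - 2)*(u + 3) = u^2 + u - 6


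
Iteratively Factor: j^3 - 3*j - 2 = (j - 2)*(j^2 + 2*j + 1) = (j - 2)*(j + 1)*(j + 1)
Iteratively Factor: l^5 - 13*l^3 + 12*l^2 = (l - 3)*(l^4 + 3*l^3 - 4*l^2) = l*(l - 3)*(l^3 + 3*l^2 - 4*l) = l*(l - 3)*(l - 1)*(l^2 + 4*l) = l*(l - 3)*(l - 1)*(l + 4)*(l)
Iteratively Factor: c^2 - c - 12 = (c + 3)*(c - 4)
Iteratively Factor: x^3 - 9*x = (x)*(x^2 - 9) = x*(x - 3)*(x + 3)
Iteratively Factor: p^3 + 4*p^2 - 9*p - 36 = (p - 3)*(p^2 + 7*p + 12) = (p - 3)*(p + 3)*(p + 4)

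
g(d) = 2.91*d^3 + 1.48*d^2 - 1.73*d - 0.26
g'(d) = 8.73*d^2 + 2.96*d - 1.73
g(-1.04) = -0.13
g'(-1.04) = 4.63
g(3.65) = 154.65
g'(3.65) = 125.38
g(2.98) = 84.74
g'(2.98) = 84.62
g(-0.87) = 0.45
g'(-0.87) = 2.30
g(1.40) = 8.20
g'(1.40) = 19.52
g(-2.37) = -26.58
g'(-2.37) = 40.29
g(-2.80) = -47.69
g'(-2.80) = 58.43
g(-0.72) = 0.67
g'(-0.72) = 0.66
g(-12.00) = -4794.86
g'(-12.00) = 1219.87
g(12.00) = 5220.58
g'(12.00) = 1290.91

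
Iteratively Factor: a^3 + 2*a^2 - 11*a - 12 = (a + 4)*(a^2 - 2*a - 3) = (a + 1)*(a + 4)*(a - 3)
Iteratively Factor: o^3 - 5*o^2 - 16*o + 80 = (o + 4)*(o^2 - 9*o + 20) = (o - 4)*(o + 4)*(o - 5)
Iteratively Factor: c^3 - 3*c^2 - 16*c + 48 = (c - 3)*(c^2 - 16) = (c - 3)*(c + 4)*(c - 4)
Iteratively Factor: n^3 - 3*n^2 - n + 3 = (n - 1)*(n^2 - 2*n - 3) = (n - 3)*(n - 1)*(n + 1)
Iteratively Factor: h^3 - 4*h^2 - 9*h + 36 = (h + 3)*(h^2 - 7*h + 12) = (h - 4)*(h + 3)*(h - 3)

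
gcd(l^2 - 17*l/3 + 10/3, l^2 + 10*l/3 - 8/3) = l - 2/3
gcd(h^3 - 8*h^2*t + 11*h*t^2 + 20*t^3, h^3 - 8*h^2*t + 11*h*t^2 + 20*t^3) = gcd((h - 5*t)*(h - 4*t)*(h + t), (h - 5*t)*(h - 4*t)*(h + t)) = h^3 - 8*h^2*t + 11*h*t^2 + 20*t^3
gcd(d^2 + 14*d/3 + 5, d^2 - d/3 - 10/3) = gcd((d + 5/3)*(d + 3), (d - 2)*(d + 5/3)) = d + 5/3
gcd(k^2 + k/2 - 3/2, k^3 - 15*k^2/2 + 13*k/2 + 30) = k + 3/2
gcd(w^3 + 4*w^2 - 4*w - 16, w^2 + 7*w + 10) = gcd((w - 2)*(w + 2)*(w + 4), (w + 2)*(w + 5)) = w + 2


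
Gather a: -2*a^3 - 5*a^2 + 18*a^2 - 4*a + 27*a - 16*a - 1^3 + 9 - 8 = -2*a^3 + 13*a^2 + 7*a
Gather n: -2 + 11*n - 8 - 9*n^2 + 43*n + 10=-9*n^2 + 54*n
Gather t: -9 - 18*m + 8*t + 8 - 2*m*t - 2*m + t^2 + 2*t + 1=-20*m + t^2 + t*(10 - 2*m)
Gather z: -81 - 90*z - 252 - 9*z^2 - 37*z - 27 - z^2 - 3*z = -10*z^2 - 130*z - 360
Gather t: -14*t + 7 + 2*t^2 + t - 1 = 2*t^2 - 13*t + 6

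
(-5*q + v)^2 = 25*q^2 - 10*q*v + v^2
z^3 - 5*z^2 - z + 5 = (z - 5)*(z - 1)*(z + 1)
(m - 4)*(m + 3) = m^2 - m - 12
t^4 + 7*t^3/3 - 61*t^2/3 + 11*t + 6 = (t - 3)*(t - 1)*(t + 1/3)*(t + 6)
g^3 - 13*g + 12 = (g - 3)*(g - 1)*(g + 4)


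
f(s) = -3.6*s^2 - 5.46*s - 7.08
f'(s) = -7.2*s - 5.46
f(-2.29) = -13.46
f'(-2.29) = 11.03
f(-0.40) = -5.47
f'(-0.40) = -2.58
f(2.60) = -45.61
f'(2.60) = -24.18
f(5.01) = -124.79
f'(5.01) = -41.53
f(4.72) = -113.05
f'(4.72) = -39.44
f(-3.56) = -33.27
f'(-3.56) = 20.17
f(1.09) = -17.31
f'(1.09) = -13.31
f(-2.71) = -18.72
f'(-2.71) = 14.05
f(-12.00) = -459.96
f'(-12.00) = 80.94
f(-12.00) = -459.96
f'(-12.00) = 80.94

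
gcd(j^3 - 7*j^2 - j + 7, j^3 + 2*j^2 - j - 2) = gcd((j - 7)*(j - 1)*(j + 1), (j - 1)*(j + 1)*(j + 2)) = j^2 - 1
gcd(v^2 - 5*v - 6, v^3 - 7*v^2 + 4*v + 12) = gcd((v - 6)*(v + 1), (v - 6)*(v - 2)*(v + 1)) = v^2 - 5*v - 6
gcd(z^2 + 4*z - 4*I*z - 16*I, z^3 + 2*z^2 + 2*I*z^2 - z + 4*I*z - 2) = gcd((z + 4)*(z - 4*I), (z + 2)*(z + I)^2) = 1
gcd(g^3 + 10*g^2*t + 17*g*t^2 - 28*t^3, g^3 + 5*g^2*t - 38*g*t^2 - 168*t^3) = g^2 + 11*g*t + 28*t^2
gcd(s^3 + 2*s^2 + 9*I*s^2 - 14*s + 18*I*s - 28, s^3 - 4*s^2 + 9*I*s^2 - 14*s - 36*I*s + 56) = s^2 + 9*I*s - 14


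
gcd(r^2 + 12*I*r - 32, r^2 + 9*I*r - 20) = r + 4*I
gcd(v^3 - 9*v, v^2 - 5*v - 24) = v + 3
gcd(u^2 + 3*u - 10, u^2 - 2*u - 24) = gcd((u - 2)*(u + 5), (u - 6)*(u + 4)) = 1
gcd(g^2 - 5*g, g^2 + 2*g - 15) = 1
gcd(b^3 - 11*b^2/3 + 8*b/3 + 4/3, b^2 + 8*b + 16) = 1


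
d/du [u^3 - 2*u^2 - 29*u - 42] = 3*u^2 - 4*u - 29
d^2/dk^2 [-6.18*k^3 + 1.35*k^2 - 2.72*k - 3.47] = 2.7 - 37.08*k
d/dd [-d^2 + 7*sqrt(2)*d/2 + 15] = -2*d + 7*sqrt(2)/2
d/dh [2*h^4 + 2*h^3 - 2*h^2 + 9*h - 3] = 8*h^3 + 6*h^2 - 4*h + 9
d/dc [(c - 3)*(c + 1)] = 2*c - 2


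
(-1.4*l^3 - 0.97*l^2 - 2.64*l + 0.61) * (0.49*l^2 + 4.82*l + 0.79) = -0.686*l^5 - 7.2233*l^4 - 7.075*l^3 - 13.1922*l^2 + 0.8546*l + 0.4819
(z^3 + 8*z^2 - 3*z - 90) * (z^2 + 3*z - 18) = z^5 + 11*z^4 + 3*z^3 - 243*z^2 - 216*z + 1620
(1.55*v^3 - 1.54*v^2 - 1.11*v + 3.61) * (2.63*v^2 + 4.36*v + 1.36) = 4.0765*v^5 + 2.7078*v^4 - 7.5257*v^3 + 2.5603*v^2 + 14.23*v + 4.9096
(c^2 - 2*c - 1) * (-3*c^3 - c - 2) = -3*c^5 + 6*c^4 + 2*c^3 + 5*c + 2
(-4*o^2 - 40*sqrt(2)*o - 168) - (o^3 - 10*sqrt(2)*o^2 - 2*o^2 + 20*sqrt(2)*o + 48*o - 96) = -o^3 - 2*o^2 + 10*sqrt(2)*o^2 - 60*sqrt(2)*o - 48*o - 72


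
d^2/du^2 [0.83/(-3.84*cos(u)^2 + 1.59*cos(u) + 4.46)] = (-48.955392*(1 - cos(u)^2)^2 + 15.202944*cos(u)^3 - 83.435667*cos(u)^2 - 24.520026*cos(u) + 81.581862)/(-3.84*cos(u)^2 + 1.59*cos(u) + 4.46)^3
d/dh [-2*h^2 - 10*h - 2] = -4*h - 10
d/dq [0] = 0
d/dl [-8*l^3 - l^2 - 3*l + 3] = -24*l^2 - 2*l - 3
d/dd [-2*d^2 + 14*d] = 14 - 4*d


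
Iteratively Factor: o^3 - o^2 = (o)*(o^2 - o) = o*(o - 1)*(o)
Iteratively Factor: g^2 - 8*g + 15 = (g - 3)*(g - 5)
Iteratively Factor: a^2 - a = (a)*(a - 1)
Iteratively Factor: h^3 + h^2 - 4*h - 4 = (h + 1)*(h^2 - 4) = (h + 1)*(h + 2)*(h - 2)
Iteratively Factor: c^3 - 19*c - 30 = (c + 3)*(c^2 - 3*c - 10) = (c + 2)*(c + 3)*(c - 5)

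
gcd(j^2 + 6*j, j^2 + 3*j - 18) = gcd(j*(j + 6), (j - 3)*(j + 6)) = j + 6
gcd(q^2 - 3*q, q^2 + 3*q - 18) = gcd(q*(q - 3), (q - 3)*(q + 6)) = q - 3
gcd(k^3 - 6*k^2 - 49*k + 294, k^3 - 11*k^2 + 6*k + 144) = k - 6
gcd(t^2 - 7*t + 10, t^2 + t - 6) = t - 2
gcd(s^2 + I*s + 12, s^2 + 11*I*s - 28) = s + 4*I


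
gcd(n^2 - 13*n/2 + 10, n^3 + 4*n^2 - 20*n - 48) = n - 4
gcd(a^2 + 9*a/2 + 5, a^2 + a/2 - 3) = a + 2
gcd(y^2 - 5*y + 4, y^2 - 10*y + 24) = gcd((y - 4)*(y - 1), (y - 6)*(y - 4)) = y - 4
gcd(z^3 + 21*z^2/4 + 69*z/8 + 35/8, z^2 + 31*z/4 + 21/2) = z + 7/4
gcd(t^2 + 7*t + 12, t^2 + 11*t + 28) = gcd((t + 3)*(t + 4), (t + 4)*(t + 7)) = t + 4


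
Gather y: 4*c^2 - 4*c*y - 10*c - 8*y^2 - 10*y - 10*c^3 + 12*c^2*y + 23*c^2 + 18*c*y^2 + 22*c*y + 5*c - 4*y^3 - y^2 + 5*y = -10*c^3 + 27*c^2 - 5*c - 4*y^3 + y^2*(18*c - 9) + y*(12*c^2 + 18*c - 5)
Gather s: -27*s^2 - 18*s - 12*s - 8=-27*s^2 - 30*s - 8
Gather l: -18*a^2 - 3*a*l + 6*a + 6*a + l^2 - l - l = -18*a^2 + 12*a + l^2 + l*(-3*a - 2)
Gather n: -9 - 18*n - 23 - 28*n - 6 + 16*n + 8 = -30*n - 30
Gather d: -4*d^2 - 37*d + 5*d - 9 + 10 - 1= -4*d^2 - 32*d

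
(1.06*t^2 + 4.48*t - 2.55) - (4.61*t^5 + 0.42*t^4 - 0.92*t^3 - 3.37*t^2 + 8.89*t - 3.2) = -4.61*t^5 - 0.42*t^4 + 0.92*t^3 + 4.43*t^2 - 4.41*t + 0.65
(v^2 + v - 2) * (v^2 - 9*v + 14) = v^4 - 8*v^3 + 3*v^2 + 32*v - 28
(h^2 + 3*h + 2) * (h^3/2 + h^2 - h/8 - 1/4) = h^5/2 + 5*h^4/2 + 31*h^3/8 + 11*h^2/8 - h - 1/2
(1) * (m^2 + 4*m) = m^2 + 4*m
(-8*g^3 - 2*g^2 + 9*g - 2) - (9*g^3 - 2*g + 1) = -17*g^3 - 2*g^2 + 11*g - 3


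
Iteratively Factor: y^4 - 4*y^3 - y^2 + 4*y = (y + 1)*(y^3 - 5*y^2 + 4*y) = (y - 1)*(y + 1)*(y^2 - 4*y) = (y - 4)*(y - 1)*(y + 1)*(y)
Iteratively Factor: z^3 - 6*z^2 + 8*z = (z - 2)*(z^2 - 4*z) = (z - 4)*(z - 2)*(z)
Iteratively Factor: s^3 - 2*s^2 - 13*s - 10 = (s + 1)*(s^2 - 3*s - 10) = (s + 1)*(s + 2)*(s - 5)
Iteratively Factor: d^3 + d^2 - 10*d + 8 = (d + 4)*(d^2 - 3*d + 2) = (d - 1)*(d + 4)*(d - 2)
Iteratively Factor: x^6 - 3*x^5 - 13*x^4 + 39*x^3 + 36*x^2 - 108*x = (x - 3)*(x^5 - 13*x^3 + 36*x) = (x - 3)*(x - 2)*(x^4 + 2*x^3 - 9*x^2 - 18*x) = (x - 3)*(x - 2)*(x + 2)*(x^3 - 9*x) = (x - 3)*(x - 2)*(x + 2)*(x + 3)*(x^2 - 3*x) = x*(x - 3)*(x - 2)*(x + 2)*(x + 3)*(x - 3)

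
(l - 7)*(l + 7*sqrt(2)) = l^2 - 7*l + 7*sqrt(2)*l - 49*sqrt(2)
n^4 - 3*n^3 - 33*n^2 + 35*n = n*(n - 7)*(n - 1)*(n + 5)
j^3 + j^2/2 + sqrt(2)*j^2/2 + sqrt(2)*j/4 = j*(j + 1/2)*(j + sqrt(2)/2)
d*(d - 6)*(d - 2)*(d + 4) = d^4 - 4*d^3 - 20*d^2 + 48*d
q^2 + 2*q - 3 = (q - 1)*(q + 3)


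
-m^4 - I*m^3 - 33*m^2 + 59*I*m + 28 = (m - 4*I)*(m + 7*I)*(I*m + 1)^2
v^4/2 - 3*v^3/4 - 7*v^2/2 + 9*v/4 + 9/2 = (v/2 + 1)*(v - 3)*(v - 3/2)*(v + 1)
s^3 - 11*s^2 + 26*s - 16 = (s - 8)*(s - 2)*(s - 1)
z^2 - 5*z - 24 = (z - 8)*(z + 3)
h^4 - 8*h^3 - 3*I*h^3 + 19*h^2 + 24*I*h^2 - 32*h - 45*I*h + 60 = (h - 5)*(h - 3)*(h - 4*I)*(h + I)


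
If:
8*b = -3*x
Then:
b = -3*x/8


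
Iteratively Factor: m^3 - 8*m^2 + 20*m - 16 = (m - 2)*(m^2 - 6*m + 8) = (m - 4)*(m - 2)*(m - 2)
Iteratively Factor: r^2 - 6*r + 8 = (r - 4)*(r - 2)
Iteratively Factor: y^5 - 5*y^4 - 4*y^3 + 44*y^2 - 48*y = (y - 2)*(y^4 - 3*y^3 - 10*y^2 + 24*y) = (y - 4)*(y - 2)*(y^3 + y^2 - 6*y) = y*(y - 4)*(y - 2)*(y^2 + y - 6) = y*(y - 4)*(y - 2)*(y + 3)*(y - 2)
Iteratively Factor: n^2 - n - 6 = (n + 2)*(n - 3)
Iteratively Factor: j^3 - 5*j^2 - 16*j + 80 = (j - 4)*(j^2 - j - 20) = (j - 5)*(j - 4)*(j + 4)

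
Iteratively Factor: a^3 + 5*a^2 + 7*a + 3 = (a + 1)*(a^2 + 4*a + 3) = (a + 1)*(a + 3)*(a + 1)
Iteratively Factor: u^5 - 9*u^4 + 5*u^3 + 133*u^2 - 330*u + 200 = (u + 4)*(u^4 - 13*u^3 + 57*u^2 - 95*u + 50) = (u - 2)*(u + 4)*(u^3 - 11*u^2 + 35*u - 25) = (u - 5)*(u - 2)*(u + 4)*(u^2 - 6*u + 5) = (u - 5)*(u - 2)*(u - 1)*(u + 4)*(u - 5)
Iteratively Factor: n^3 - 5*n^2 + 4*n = (n - 4)*(n^2 - n) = (n - 4)*(n - 1)*(n)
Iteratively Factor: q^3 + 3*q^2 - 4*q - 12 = (q + 2)*(q^2 + q - 6) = (q - 2)*(q + 2)*(q + 3)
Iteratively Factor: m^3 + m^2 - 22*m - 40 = (m - 5)*(m^2 + 6*m + 8) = (m - 5)*(m + 2)*(m + 4)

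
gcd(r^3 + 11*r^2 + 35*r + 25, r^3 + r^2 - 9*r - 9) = r + 1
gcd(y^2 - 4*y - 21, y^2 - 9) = y + 3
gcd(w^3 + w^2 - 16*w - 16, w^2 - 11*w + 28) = w - 4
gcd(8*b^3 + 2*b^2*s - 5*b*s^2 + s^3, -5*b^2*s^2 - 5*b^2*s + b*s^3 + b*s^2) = 1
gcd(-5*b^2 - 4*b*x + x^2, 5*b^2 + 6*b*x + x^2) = b + x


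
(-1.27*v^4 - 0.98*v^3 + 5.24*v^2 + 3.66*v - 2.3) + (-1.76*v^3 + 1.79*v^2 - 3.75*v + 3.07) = -1.27*v^4 - 2.74*v^3 + 7.03*v^2 - 0.0899999999999999*v + 0.77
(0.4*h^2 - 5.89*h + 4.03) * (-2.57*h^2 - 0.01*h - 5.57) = -1.028*h^4 + 15.1333*h^3 - 12.5262*h^2 + 32.767*h - 22.4471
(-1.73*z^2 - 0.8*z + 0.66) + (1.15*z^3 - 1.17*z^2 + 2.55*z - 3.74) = 1.15*z^3 - 2.9*z^2 + 1.75*z - 3.08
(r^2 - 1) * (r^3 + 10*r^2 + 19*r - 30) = r^5 + 10*r^4 + 18*r^3 - 40*r^2 - 19*r + 30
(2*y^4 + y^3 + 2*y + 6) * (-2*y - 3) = -4*y^5 - 8*y^4 - 3*y^3 - 4*y^2 - 18*y - 18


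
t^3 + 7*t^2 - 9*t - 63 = (t - 3)*(t + 3)*(t + 7)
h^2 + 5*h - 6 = (h - 1)*(h + 6)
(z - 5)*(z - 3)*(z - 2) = z^3 - 10*z^2 + 31*z - 30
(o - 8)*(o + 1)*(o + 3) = o^3 - 4*o^2 - 29*o - 24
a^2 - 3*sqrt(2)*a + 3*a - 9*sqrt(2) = (a + 3)*(a - 3*sqrt(2))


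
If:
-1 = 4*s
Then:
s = -1/4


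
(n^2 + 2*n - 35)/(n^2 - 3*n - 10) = (n + 7)/(n + 2)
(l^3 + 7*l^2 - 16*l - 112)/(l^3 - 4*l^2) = 1 + 11/l + 28/l^2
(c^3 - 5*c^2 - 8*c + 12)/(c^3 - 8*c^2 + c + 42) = (c^2 - 7*c + 6)/(c^2 - 10*c + 21)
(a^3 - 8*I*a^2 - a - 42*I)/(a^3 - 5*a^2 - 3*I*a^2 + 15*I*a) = (a^2 - 5*I*a + 14)/(a*(a - 5))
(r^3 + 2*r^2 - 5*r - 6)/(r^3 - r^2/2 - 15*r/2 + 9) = 2*(r + 1)/(2*r - 3)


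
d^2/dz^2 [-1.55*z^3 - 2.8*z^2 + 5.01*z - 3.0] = -9.3*z - 5.6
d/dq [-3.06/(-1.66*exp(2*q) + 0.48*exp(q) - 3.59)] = (1.4688 - 10.1592*exp(q))*exp(q)/(1.66*exp(2*q) - 0.48*exp(q) + 3.59)^2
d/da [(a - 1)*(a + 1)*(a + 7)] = 3*a^2 + 14*a - 1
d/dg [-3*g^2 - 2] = -6*g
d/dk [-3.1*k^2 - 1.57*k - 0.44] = -6.2*k - 1.57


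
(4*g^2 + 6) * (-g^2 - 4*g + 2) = -4*g^4 - 16*g^3 + 2*g^2 - 24*g + 12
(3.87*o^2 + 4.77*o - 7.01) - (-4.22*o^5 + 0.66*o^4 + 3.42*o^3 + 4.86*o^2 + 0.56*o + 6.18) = 4.22*o^5 - 0.66*o^4 - 3.42*o^3 - 0.99*o^2 + 4.21*o - 13.19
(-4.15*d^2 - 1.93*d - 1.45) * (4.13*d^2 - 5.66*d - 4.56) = -17.1395*d^4 + 15.5181*d^3 + 23.8593*d^2 + 17.0078*d + 6.612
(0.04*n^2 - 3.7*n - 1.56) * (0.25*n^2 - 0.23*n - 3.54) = 0.01*n^4 - 0.9342*n^3 + 0.3194*n^2 + 13.4568*n + 5.5224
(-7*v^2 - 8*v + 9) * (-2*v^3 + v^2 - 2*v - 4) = 14*v^5 + 9*v^4 - 12*v^3 + 53*v^2 + 14*v - 36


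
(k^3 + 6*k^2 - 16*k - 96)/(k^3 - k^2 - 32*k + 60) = (k^2 - 16)/(k^2 - 7*k + 10)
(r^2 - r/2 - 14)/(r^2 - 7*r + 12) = (r + 7/2)/(r - 3)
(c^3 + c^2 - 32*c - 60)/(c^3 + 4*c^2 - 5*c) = (c^2 - 4*c - 12)/(c*(c - 1))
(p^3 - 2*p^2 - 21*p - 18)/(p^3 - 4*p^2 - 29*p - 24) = (p - 6)/(p - 8)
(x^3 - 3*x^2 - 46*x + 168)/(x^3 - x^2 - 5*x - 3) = (-x^3 + 3*x^2 + 46*x - 168)/(-x^3 + x^2 + 5*x + 3)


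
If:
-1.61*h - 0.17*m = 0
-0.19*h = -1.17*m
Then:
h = 0.00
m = 0.00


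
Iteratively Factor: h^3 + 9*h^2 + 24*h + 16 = (h + 4)*(h^2 + 5*h + 4) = (h + 4)^2*(h + 1)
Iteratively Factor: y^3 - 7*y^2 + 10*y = (y)*(y^2 - 7*y + 10) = y*(y - 2)*(y - 5)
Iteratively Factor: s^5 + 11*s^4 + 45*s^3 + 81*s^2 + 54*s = (s)*(s^4 + 11*s^3 + 45*s^2 + 81*s + 54) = s*(s + 2)*(s^3 + 9*s^2 + 27*s + 27) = s*(s + 2)*(s + 3)*(s^2 + 6*s + 9) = s*(s + 2)*(s + 3)^2*(s + 3)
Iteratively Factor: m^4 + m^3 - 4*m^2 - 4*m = (m)*(m^3 + m^2 - 4*m - 4) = m*(m + 2)*(m^2 - m - 2) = m*(m + 1)*(m + 2)*(m - 2)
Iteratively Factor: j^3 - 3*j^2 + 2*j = (j)*(j^2 - 3*j + 2) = j*(j - 1)*(j - 2)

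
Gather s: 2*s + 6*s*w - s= s*(6*w + 1)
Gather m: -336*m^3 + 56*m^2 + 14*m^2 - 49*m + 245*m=-336*m^3 + 70*m^2 + 196*m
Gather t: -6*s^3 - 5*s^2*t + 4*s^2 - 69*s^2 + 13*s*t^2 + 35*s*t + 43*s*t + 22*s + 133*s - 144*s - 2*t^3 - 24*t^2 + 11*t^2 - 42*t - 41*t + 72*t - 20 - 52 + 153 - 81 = -6*s^3 - 65*s^2 + 11*s - 2*t^3 + t^2*(13*s - 13) + t*(-5*s^2 + 78*s - 11)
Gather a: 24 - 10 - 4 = 10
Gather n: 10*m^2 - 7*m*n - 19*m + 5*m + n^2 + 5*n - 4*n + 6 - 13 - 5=10*m^2 - 14*m + n^2 + n*(1 - 7*m) - 12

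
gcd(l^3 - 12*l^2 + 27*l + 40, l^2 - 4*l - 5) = l^2 - 4*l - 5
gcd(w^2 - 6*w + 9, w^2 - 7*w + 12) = w - 3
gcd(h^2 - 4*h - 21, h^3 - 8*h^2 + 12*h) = 1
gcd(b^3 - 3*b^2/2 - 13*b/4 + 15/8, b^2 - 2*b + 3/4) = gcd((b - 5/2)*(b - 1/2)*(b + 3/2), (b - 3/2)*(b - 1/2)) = b - 1/2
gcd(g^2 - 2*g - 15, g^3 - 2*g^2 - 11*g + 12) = g + 3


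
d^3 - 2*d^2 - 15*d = d*(d - 5)*(d + 3)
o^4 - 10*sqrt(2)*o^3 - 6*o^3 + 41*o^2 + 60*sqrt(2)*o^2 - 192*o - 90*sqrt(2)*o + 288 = (o - 3)^2*(o - 8*sqrt(2))*(o - 2*sqrt(2))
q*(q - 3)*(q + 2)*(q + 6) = q^4 + 5*q^3 - 12*q^2 - 36*q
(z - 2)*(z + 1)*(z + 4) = z^3 + 3*z^2 - 6*z - 8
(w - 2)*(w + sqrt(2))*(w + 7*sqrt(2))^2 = w^4 - 2*w^3 + 15*sqrt(2)*w^3 - 30*sqrt(2)*w^2 + 126*w^2 - 252*w + 98*sqrt(2)*w - 196*sqrt(2)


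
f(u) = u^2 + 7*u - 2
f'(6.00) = 19.00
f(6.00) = 76.00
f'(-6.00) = -5.00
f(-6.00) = -8.00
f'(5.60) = 18.20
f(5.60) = 68.56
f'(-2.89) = 1.22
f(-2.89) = -13.88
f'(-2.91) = 1.18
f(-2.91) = -13.90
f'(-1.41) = 4.18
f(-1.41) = -9.88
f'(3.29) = 13.58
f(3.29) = 31.85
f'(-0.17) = 6.66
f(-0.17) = -3.16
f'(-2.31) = 2.38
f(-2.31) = -12.83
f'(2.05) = 11.10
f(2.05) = 16.55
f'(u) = 2*u + 7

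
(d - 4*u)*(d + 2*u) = d^2 - 2*d*u - 8*u^2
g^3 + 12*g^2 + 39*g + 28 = (g + 1)*(g + 4)*(g + 7)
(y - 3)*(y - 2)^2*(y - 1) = y^4 - 8*y^3 + 23*y^2 - 28*y + 12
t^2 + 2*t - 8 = (t - 2)*(t + 4)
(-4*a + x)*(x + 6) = -4*a*x - 24*a + x^2 + 6*x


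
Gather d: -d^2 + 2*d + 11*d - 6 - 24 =-d^2 + 13*d - 30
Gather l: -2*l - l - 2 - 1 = -3*l - 3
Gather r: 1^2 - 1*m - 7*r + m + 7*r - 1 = 0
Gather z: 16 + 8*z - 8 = 8*z + 8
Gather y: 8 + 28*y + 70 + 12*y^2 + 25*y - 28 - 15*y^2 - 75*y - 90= -3*y^2 - 22*y - 40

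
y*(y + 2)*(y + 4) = y^3 + 6*y^2 + 8*y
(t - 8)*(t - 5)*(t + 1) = t^3 - 12*t^2 + 27*t + 40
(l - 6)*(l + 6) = l^2 - 36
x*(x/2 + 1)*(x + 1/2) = x^3/2 + 5*x^2/4 + x/2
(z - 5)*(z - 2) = z^2 - 7*z + 10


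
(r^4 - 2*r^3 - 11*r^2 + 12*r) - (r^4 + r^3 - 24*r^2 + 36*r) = -3*r^3 + 13*r^2 - 24*r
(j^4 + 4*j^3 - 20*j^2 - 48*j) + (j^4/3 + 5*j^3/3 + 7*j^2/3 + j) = 4*j^4/3 + 17*j^3/3 - 53*j^2/3 - 47*j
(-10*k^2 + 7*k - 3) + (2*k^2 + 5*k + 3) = -8*k^2 + 12*k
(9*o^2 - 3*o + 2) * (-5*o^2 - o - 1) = -45*o^4 + 6*o^3 - 16*o^2 + o - 2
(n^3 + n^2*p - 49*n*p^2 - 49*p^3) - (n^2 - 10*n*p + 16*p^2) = n^3 + n^2*p - n^2 - 49*n*p^2 + 10*n*p - 49*p^3 - 16*p^2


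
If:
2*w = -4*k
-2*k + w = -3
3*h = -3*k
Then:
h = -3/4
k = 3/4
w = -3/2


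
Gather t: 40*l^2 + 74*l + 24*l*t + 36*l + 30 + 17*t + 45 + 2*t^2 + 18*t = 40*l^2 + 110*l + 2*t^2 + t*(24*l + 35) + 75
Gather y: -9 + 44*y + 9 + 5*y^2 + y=5*y^2 + 45*y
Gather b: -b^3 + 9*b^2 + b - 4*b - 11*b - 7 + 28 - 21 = -b^3 + 9*b^2 - 14*b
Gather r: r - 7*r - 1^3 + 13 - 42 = -6*r - 30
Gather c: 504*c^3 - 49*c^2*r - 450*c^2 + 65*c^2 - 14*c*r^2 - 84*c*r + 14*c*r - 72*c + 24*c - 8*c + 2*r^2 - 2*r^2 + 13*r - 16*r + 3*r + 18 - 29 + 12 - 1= 504*c^3 + c^2*(-49*r - 385) + c*(-14*r^2 - 70*r - 56)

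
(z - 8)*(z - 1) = z^2 - 9*z + 8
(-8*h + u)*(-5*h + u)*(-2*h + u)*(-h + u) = 80*h^4 - 146*h^3*u + 81*h^2*u^2 - 16*h*u^3 + u^4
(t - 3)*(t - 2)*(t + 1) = t^3 - 4*t^2 + t + 6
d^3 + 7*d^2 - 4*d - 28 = (d - 2)*(d + 2)*(d + 7)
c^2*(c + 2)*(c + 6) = c^4 + 8*c^3 + 12*c^2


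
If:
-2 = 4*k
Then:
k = -1/2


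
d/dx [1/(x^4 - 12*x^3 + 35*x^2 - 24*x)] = 2*(-2*x^3 + 18*x^2 - 35*x + 12)/(x^2*(x^3 - 12*x^2 + 35*x - 24)^2)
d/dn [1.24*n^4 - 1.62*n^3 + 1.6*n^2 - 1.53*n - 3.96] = 4.96*n^3 - 4.86*n^2 + 3.2*n - 1.53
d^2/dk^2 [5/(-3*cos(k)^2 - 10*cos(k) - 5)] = 5*(72*sin(k)^4 - 116*sin(k)^2 - 325*cos(k) + 45*cos(3*k) - 296)/(2*(-3*sin(k)^2 + 10*cos(k) + 8)^3)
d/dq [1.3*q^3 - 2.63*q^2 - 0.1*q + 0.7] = 3.9*q^2 - 5.26*q - 0.1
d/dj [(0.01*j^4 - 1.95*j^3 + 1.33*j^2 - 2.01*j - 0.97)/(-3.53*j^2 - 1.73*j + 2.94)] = (-0.0706*j^5 + 6.8316*j^4 + 6.8646*j^3 - 26.5952*j^2 + 0.972200000000001*j - 7.5875)/(12.4609*j^4 + 12.2138*j^3 - 17.7635*j^2 - 10.1724*j + 8.6436)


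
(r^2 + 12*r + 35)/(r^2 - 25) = (r + 7)/(r - 5)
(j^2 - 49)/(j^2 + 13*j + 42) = (j - 7)/(j + 6)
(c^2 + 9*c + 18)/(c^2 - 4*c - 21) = (c + 6)/(c - 7)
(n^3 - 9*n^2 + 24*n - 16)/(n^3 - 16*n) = (n^2 - 5*n + 4)/(n*(n + 4))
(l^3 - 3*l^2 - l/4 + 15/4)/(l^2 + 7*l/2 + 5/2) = (4*l^2 - 16*l + 15)/(2*(2*l + 5))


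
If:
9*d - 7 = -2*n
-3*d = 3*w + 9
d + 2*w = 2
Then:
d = -8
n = 79/2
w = 5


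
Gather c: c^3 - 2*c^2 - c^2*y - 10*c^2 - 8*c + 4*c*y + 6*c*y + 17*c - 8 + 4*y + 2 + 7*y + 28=c^3 + c^2*(-y - 12) + c*(10*y + 9) + 11*y + 22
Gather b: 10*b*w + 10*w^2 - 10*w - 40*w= 10*b*w + 10*w^2 - 50*w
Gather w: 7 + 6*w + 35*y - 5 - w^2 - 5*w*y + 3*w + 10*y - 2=-w^2 + w*(9 - 5*y) + 45*y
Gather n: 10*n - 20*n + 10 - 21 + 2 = -10*n - 9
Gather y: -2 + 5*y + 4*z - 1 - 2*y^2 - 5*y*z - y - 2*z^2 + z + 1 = -2*y^2 + y*(4 - 5*z) - 2*z^2 + 5*z - 2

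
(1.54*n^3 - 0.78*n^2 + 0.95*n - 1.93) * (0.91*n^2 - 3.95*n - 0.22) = 1.4014*n^5 - 6.7928*n^4 + 3.6067*n^3 - 5.3372*n^2 + 7.4145*n + 0.4246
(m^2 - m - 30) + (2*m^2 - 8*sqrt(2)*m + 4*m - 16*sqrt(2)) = 3*m^2 - 8*sqrt(2)*m + 3*m - 30 - 16*sqrt(2)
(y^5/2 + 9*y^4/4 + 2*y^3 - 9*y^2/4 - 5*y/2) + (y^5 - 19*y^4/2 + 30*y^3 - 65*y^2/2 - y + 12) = 3*y^5/2 - 29*y^4/4 + 32*y^3 - 139*y^2/4 - 7*y/2 + 12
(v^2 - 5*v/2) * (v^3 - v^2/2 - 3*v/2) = v^5 - 3*v^4 - v^3/4 + 15*v^2/4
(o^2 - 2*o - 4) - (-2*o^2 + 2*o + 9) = 3*o^2 - 4*o - 13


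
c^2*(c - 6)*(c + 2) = c^4 - 4*c^3 - 12*c^2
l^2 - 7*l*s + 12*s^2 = (l - 4*s)*(l - 3*s)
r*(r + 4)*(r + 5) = r^3 + 9*r^2 + 20*r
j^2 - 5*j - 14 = (j - 7)*(j + 2)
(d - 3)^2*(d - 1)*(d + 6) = d^4 - d^3 - 27*d^2 + 81*d - 54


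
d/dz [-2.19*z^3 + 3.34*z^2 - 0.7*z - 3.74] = -6.57*z^2 + 6.68*z - 0.7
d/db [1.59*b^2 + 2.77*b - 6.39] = 3.18*b + 2.77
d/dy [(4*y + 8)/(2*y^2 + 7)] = 4*(2*y^2 - 4*y*(y + 2) + 7)/(2*y^2 + 7)^2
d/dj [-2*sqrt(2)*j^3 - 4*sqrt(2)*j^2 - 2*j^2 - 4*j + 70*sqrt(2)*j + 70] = -6*sqrt(2)*j^2 - 8*sqrt(2)*j - 4*j - 4 + 70*sqrt(2)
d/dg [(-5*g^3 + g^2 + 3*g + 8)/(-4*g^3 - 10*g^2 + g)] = (54*g^4 + 14*g^3 + 127*g^2 + 160*g - 8)/(g^2*(16*g^4 + 80*g^3 + 92*g^2 - 20*g + 1))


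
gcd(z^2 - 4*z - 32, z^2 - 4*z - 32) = z^2 - 4*z - 32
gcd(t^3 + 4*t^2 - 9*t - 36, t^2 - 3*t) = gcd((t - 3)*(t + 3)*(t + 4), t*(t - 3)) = t - 3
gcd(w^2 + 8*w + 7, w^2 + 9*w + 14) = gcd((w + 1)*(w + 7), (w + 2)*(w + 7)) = w + 7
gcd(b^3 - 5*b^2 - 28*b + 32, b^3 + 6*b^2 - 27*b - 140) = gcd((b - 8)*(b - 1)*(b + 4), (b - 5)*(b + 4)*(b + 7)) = b + 4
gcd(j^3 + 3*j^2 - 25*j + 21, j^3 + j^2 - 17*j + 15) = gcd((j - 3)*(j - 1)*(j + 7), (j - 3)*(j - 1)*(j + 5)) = j^2 - 4*j + 3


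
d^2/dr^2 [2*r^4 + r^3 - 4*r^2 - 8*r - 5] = 24*r^2 + 6*r - 8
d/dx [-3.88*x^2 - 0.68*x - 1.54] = -7.76*x - 0.68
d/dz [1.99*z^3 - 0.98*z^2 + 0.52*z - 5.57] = 5.97*z^2 - 1.96*z + 0.52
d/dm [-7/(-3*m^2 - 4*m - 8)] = 14*(-3*m - 2)/(3*m^2 + 4*m + 8)^2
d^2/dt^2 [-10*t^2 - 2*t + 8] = -20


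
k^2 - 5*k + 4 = (k - 4)*(k - 1)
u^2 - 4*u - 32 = (u - 8)*(u + 4)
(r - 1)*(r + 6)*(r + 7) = r^3 + 12*r^2 + 29*r - 42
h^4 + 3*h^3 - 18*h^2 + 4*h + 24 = (h - 2)^2*(h + 1)*(h + 6)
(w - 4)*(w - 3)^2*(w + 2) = w^4 - 8*w^3 + 13*w^2 + 30*w - 72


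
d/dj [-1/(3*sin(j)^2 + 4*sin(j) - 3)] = 2*(3*sin(j) + 2)*cos(j)/(4*sin(j) - 3*cos(j)^2)^2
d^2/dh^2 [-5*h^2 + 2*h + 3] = -10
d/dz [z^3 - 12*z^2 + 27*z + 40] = 3*z^2 - 24*z + 27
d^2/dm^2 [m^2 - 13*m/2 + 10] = 2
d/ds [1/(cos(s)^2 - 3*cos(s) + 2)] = (2*cos(s) - 3)*sin(s)/(cos(s)^2 - 3*cos(s) + 2)^2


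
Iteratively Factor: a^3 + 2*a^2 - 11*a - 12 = (a + 4)*(a^2 - 2*a - 3) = (a + 1)*(a + 4)*(a - 3)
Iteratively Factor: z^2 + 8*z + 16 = (z + 4)*(z + 4)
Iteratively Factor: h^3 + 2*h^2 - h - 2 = (h - 1)*(h^2 + 3*h + 2) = (h - 1)*(h + 1)*(h + 2)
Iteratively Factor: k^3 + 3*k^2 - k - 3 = (k + 1)*(k^2 + 2*k - 3) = (k - 1)*(k + 1)*(k + 3)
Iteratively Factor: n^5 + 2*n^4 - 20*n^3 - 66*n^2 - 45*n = (n + 3)*(n^4 - n^3 - 17*n^2 - 15*n) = (n + 3)^2*(n^3 - 4*n^2 - 5*n) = n*(n + 3)^2*(n^2 - 4*n - 5) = n*(n + 1)*(n + 3)^2*(n - 5)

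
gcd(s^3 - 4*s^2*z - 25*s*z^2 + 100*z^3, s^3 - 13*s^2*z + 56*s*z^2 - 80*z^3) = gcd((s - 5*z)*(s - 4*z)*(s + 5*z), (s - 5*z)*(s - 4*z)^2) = s^2 - 9*s*z + 20*z^2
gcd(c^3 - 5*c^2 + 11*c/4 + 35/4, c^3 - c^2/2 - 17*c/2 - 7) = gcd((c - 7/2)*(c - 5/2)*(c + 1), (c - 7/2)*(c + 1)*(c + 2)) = c^2 - 5*c/2 - 7/2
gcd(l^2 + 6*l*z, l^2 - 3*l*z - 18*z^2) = 1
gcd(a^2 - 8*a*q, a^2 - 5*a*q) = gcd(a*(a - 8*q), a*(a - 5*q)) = a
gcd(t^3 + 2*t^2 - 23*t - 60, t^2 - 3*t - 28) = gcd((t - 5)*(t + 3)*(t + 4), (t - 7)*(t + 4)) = t + 4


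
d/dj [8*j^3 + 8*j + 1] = 24*j^2 + 8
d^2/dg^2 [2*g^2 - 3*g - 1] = 4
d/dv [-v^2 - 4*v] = -2*v - 4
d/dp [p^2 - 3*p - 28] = 2*p - 3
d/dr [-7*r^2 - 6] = -14*r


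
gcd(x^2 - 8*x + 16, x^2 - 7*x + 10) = 1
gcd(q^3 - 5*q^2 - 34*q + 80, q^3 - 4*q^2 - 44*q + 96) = q^2 - 10*q + 16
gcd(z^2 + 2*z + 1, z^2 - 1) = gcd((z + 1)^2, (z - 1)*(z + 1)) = z + 1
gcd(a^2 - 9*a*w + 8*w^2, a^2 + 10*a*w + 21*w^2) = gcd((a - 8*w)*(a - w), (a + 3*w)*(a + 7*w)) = 1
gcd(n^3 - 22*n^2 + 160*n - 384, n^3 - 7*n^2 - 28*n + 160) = n - 8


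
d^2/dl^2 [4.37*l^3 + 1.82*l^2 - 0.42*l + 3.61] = 26.22*l + 3.64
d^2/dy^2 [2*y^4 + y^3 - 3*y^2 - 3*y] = 24*y^2 + 6*y - 6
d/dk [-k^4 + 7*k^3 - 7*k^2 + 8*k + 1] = -4*k^3 + 21*k^2 - 14*k + 8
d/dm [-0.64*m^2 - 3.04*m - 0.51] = -1.28*m - 3.04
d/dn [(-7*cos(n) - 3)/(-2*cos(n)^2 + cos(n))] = (14*sin(n) - 3*sin(n)/cos(n)^2 + 12*tan(n))/(2*cos(n) - 1)^2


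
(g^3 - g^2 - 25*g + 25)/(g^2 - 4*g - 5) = (g^2 + 4*g - 5)/(g + 1)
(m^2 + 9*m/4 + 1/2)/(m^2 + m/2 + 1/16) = 4*(m + 2)/(4*m + 1)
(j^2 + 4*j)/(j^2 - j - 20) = j/(j - 5)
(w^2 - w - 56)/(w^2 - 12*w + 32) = (w + 7)/(w - 4)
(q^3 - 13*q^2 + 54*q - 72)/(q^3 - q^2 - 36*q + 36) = (q^2 - 7*q + 12)/(q^2 + 5*q - 6)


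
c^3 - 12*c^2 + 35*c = c*(c - 7)*(c - 5)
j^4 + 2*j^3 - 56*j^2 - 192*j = j*(j - 8)*(j + 4)*(j + 6)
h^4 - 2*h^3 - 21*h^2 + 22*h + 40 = (h - 5)*(h - 2)*(h + 1)*(h + 4)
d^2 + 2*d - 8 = (d - 2)*(d + 4)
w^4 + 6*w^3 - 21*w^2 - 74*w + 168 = (w - 3)*(w - 2)*(w + 4)*(w + 7)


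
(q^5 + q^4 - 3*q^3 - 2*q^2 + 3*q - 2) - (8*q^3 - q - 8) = q^5 + q^4 - 11*q^3 - 2*q^2 + 4*q + 6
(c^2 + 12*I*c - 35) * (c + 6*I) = c^3 + 18*I*c^2 - 107*c - 210*I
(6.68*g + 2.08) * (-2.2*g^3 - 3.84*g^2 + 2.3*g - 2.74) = -14.696*g^4 - 30.2272*g^3 + 7.3768*g^2 - 13.5192*g - 5.6992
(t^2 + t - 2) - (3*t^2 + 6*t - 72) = -2*t^2 - 5*t + 70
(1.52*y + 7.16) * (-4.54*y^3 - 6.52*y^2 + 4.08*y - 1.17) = -6.9008*y^4 - 42.4168*y^3 - 40.4816*y^2 + 27.4344*y - 8.3772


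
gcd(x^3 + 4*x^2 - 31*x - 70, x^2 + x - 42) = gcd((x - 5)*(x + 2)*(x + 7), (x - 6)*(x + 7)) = x + 7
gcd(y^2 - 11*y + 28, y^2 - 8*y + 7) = y - 7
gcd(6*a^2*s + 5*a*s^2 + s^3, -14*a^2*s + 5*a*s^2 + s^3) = s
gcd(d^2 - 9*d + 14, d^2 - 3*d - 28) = d - 7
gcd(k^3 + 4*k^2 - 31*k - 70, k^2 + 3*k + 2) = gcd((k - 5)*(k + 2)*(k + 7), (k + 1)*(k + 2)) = k + 2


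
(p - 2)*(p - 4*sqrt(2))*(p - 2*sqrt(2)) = p^3 - 6*sqrt(2)*p^2 - 2*p^2 + 16*p + 12*sqrt(2)*p - 32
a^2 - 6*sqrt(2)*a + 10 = (a - 5*sqrt(2))*(a - sqrt(2))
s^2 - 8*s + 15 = (s - 5)*(s - 3)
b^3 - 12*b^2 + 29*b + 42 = (b - 7)*(b - 6)*(b + 1)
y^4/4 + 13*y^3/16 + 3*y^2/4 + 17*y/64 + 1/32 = (y/4 + 1/2)*(y + 1/4)*(y + 1/2)^2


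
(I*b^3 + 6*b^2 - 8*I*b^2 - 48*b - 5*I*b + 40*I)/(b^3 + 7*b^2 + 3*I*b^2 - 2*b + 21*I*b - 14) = (I*b^3 + b^2*(6 - 8*I) + b*(-48 - 5*I) + 40*I)/(b^3 + b^2*(7 + 3*I) + b*(-2 + 21*I) - 14)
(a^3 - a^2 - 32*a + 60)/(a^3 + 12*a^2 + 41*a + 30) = (a^2 - 7*a + 10)/(a^2 + 6*a + 5)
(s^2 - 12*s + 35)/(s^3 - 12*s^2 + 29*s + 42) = (s - 5)/(s^2 - 5*s - 6)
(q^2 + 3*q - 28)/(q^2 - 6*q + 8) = (q + 7)/(q - 2)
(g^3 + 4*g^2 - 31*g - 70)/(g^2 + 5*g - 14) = (g^2 - 3*g - 10)/(g - 2)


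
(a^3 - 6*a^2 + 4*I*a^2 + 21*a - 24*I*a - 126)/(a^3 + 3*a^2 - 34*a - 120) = (a^2 + 4*I*a + 21)/(a^2 + 9*a + 20)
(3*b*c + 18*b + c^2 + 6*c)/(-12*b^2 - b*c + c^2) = (-c - 6)/(4*b - c)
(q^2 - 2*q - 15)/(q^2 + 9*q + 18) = (q - 5)/(q + 6)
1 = 1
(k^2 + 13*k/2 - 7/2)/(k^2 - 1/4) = 2*(k + 7)/(2*k + 1)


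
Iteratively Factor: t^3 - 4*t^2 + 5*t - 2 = (t - 2)*(t^2 - 2*t + 1) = (t - 2)*(t - 1)*(t - 1)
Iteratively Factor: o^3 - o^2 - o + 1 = (o - 1)*(o^2 - 1) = (o - 1)*(o + 1)*(o - 1)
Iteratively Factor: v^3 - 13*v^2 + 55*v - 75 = (v - 3)*(v^2 - 10*v + 25) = (v - 5)*(v - 3)*(v - 5)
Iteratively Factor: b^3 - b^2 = (b)*(b^2 - b) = b*(b - 1)*(b)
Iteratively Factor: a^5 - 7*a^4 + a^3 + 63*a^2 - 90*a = (a)*(a^4 - 7*a^3 + a^2 + 63*a - 90) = a*(a + 3)*(a^3 - 10*a^2 + 31*a - 30) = a*(a - 5)*(a + 3)*(a^2 - 5*a + 6) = a*(a - 5)*(a - 2)*(a + 3)*(a - 3)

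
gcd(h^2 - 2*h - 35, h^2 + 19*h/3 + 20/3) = h + 5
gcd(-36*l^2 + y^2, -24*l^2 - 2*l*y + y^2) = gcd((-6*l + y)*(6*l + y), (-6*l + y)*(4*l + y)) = -6*l + y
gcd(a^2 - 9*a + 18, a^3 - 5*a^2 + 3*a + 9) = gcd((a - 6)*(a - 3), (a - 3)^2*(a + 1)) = a - 3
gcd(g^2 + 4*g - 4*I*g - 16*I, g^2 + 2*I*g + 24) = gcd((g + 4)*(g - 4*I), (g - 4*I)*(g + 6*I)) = g - 4*I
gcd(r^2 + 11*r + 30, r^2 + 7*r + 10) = r + 5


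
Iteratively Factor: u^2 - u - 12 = (u + 3)*(u - 4)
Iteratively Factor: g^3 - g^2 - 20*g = (g)*(g^2 - g - 20) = g*(g + 4)*(g - 5)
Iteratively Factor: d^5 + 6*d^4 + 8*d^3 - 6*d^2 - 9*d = (d + 1)*(d^4 + 5*d^3 + 3*d^2 - 9*d) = (d + 1)*(d + 3)*(d^3 + 2*d^2 - 3*d) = d*(d + 1)*(d + 3)*(d^2 + 2*d - 3) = d*(d + 1)*(d + 3)^2*(d - 1)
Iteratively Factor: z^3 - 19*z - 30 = (z + 3)*(z^2 - 3*z - 10) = (z + 2)*(z + 3)*(z - 5)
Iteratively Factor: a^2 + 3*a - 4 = (a + 4)*(a - 1)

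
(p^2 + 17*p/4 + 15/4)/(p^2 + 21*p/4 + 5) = (p + 3)/(p + 4)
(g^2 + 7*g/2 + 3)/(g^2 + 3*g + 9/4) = 2*(g + 2)/(2*g + 3)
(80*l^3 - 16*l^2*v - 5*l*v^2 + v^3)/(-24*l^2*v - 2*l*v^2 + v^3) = (20*l^2 - 9*l*v + v^2)/(v*(-6*l + v))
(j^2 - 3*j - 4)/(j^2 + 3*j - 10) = (j^2 - 3*j - 4)/(j^2 + 3*j - 10)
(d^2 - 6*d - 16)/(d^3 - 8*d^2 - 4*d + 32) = 1/(d - 2)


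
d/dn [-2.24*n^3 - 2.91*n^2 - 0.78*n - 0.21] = -6.72*n^2 - 5.82*n - 0.78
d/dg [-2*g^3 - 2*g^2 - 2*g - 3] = -6*g^2 - 4*g - 2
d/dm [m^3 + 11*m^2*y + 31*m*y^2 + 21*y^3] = 3*m^2 + 22*m*y + 31*y^2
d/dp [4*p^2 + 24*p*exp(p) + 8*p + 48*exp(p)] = 24*p*exp(p) + 8*p + 72*exp(p) + 8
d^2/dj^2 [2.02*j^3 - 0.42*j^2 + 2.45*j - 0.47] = 12.12*j - 0.84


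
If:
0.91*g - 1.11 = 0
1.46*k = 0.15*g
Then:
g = 1.22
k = 0.13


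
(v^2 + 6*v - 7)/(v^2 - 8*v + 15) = (v^2 + 6*v - 7)/(v^2 - 8*v + 15)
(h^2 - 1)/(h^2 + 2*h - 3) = (h + 1)/(h + 3)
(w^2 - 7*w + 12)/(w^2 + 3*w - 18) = (w - 4)/(w + 6)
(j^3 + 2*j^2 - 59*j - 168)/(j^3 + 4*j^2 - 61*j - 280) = (j + 3)/(j + 5)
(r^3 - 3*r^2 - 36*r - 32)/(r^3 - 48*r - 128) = (r + 1)/(r + 4)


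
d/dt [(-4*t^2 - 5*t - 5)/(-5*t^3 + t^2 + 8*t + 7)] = (-20*t^4 - 50*t^3 - 102*t^2 - 46*t + 5)/(25*t^6 - 10*t^5 - 79*t^4 - 54*t^3 + 78*t^2 + 112*t + 49)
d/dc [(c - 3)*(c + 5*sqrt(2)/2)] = 2*c - 3 + 5*sqrt(2)/2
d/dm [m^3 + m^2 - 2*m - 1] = 3*m^2 + 2*m - 2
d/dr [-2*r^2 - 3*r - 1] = -4*r - 3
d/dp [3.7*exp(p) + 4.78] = 3.7*exp(p)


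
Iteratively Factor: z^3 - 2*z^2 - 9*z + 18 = (z - 3)*(z^2 + z - 6) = (z - 3)*(z + 3)*(z - 2)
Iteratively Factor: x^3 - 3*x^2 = (x)*(x^2 - 3*x) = x^2*(x - 3)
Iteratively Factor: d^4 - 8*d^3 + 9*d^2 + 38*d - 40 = (d - 4)*(d^3 - 4*d^2 - 7*d + 10) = (d - 4)*(d - 1)*(d^2 - 3*d - 10) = (d - 4)*(d - 1)*(d + 2)*(d - 5)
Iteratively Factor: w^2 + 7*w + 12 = (w + 4)*(w + 3)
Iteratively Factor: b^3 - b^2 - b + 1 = (b + 1)*(b^2 - 2*b + 1) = (b - 1)*(b + 1)*(b - 1)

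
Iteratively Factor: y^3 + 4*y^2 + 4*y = (y)*(y^2 + 4*y + 4) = y*(y + 2)*(y + 2)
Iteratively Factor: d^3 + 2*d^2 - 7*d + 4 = (d - 1)*(d^2 + 3*d - 4) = (d - 1)^2*(d + 4)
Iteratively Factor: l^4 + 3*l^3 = (l)*(l^3 + 3*l^2) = l*(l + 3)*(l^2) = l^2*(l + 3)*(l)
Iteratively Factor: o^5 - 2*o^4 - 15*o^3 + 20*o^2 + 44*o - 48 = (o - 1)*(o^4 - o^3 - 16*o^2 + 4*o + 48) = (o - 2)*(o - 1)*(o^3 + o^2 - 14*o - 24) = (o - 2)*(o - 1)*(o + 3)*(o^2 - 2*o - 8) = (o - 2)*(o - 1)*(o + 2)*(o + 3)*(o - 4)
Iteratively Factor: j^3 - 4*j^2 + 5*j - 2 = (j - 1)*(j^2 - 3*j + 2) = (j - 2)*(j - 1)*(j - 1)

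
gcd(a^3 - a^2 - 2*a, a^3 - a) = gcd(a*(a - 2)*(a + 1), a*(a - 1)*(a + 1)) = a^2 + a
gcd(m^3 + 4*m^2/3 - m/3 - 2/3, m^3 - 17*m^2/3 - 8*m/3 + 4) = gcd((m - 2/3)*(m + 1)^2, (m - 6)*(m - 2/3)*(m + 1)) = m^2 + m/3 - 2/3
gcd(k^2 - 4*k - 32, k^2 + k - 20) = 1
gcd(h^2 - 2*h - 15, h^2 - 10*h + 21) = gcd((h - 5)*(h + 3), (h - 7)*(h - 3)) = 1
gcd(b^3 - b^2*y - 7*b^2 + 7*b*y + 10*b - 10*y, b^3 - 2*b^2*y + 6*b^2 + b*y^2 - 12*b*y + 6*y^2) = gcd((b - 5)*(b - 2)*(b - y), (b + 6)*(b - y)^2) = -b + y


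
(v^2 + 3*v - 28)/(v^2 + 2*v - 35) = (v - 4)/(v - 5)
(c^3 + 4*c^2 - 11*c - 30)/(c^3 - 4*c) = (c^2 + 2*c - 15)/(c*(c - 2))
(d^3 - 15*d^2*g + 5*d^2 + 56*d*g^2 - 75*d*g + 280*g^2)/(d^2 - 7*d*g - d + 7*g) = (d^2 - 8*d*g + 5*d - 40*g)/(d - 1)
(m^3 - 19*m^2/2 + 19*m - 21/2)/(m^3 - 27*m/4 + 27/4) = 2*(m^2 - 8*m + 7)/(2*m^2 + 3*m - 9)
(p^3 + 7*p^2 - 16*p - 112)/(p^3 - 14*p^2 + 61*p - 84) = (p^2 + 11*p + 28)/(p^2 - 10*p + 21)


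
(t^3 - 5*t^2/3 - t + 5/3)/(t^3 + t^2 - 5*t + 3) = (3*t^2 - 2*t - 5)/(3*(t^2 + 2*t - 3))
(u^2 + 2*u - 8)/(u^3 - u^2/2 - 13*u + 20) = 2/(2*u - 5)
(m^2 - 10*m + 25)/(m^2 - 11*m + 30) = (m - 5)/(m - 6)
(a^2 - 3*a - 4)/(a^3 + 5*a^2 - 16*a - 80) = (a + 1)/(a^2 + 9*a + 20)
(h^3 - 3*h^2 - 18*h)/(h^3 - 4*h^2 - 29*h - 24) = h*(h - 6)/(h^2 - 7*h - 8)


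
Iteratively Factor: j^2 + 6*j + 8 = (j + 4)*(j + 2)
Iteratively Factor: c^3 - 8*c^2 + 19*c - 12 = (c - 4)*(c^2 - 4*c + 3) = (c - 4)*(c - 3)*(c - 1)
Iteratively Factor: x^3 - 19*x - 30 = (x + 3)*(x^2 - 3*x - 10) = (x + 2)*(x + 3)*(x - 5)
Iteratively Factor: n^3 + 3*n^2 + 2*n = (n)*(n^2 + 3*n + 2) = n*(n + 2)*(n + 1)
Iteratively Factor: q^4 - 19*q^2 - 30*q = (q)*(q^3 - 19*q - 30) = q*(q + 3)*(q^2 - 3*q - 10) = q*(q - 5)*(q + 3)*(q + 2)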